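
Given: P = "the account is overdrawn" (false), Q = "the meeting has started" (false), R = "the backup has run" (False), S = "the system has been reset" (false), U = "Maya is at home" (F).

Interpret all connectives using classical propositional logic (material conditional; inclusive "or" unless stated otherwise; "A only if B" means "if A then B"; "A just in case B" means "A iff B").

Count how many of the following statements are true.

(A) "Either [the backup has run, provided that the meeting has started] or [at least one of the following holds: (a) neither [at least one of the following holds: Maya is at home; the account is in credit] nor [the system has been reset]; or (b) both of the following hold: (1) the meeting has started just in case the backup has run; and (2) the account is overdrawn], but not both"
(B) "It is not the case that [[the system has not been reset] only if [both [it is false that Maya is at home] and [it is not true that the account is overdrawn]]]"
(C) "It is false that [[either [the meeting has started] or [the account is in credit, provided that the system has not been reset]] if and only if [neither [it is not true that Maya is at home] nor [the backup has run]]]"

2

(A): Parsed as (Q → R) ⊕ (((U ∨ ¬P) ↓ S) ∨ ((Q ↔ R) ∧ P))

Q → R = F → F = T
¬P = ¬F = T
U ∨ ¬P = F ∨ T = T
(U ∨ ¬P) ↓ S = T ↓ F = F
Q ↔ R = F ↔ F = T
(Q ↔ R) ∧ P = T ∧ F = F
((U ∨ ¬P) ↓ S) ∨ ((Q ↔ R) ∧ P) = F ∨ F = F
(Q → R) ⊕ (((U ∨ ¬P) ↓ S) ∨ ((Q ↔ R) ∧ P)) = T ⊕ F = T
So (A) is true.

(B): Formalization: ¬(¬S → (¬U ∧ ¬P))

¬S = ¬F = T
¬U = ¬F = T
¬P = ¬F = T
¬U ∧ ¬P = T ∧ T = T
¬S → (¬U ∧ ¬P) = T → T = T
¬(¬S → (¬U ∧ ¬P)) = ¬T = F
Thus (B) is false.

(C): Parsed as ¬((Q ∨ (¬S → ¬P)) ↔ (¬U ↓ R))

¬S = ¬F = T
¬P = ¬F = T
¬S → ¬P = T → T = T
Q ∨ (¬S → ¬P) = F ∨ T = T
¬U = ¬F = T
¬U ↓ R = T ↓ F = F
(Q ∨ (¬S → ¬P)) ↔ (¬U ↓ R) = T ↔ F = F
¬((Q ∨ (¬S → ¬P)) ↔ (¬U ↓ R)) = ¬F = T
So (C) is true.

True statements: 2 ((A), (C)).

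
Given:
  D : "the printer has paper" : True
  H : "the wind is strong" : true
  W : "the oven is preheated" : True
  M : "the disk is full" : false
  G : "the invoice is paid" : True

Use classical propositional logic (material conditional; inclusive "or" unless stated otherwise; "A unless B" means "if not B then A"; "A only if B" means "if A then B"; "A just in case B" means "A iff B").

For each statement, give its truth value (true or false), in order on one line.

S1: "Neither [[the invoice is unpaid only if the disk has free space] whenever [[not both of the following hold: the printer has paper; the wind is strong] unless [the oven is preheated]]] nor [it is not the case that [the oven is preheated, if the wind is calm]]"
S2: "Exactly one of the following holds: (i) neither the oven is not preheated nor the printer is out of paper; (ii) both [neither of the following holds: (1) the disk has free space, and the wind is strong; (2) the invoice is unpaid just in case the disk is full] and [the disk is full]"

S1 False, S2 True

S1: Parsed as (((D nand H) or W) -> (not G -> not M)) nor not (not H -> W)

D nand H = True nand True = False
(D nand H) or W = False or True = True
not G = not True = False
not M = not False = True
not G -> not M = False -> True = True
((D nand H) or W) -> (not G -> not M) = True -> True = True
not H = not True = False
not H -> W = False -> True = True
not (not H -> W) = not True = False
(((D nand H) or W) -> (not G -> not M)) nor not (not H -> W) = True nor False = False
Hence S1 is false.

S2: In symbols: (not W nor not D) xor (((not M and H) nor (not G iff M)) and M)

not W = not True = False
not D = not True = False
not W nor not D = False nor False = True
not M = not False = True
not M and H = True and True = True
not G = not True = False
not G iff M = False iff False = True
(not M and H) nor (not G iff M) = True nor True = False
((not M and H) nor (not G iff M)) and M = False and False = False
(not W nor not D) xor (((not M and H) nor (not G iff M)) and M) = True xor False = True
Thus S2 is true.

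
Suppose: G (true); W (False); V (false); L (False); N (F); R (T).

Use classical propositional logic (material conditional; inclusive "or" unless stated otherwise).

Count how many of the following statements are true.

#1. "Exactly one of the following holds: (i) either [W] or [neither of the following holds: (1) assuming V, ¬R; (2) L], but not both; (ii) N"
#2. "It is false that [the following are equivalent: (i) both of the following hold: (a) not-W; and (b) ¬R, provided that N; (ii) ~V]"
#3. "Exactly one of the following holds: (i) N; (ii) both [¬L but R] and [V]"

#1: Parsed as (W xor ((V -> ~R) nor L)) xor N

~R = ~T = F
V -> ~R = F -> F = T
(V -> ~R) nor L = T nor F = F
W xor ((V -> ~R) nor L) = F xor F = F
(W xor ((V -> ~R) nor L)) xor N = F xor F = F
So #1 is false.

#2: In symbols: ~((~W & (N -> ~R)) <-> ~V)

~W = ~F = T
~R = ~T = F
N -> ~R = F -> F = T
~W & (N -> ~R) = T & T = T
~V = ~F = T
(~W & (N -> ~R)) <-> ~V = T <-> T = T
~((~W & (N -> ~R)) <-> ~V) = ~T = F
Thus #2 is false.

#3: This is N xor ((~L & R) & V).

~L = ~F = T
~L & R = T & T = T
(~L & R) & V = T & F = F
N xor ((~L & R) & V) = F xor F = F
Thus #3 is false.

True statements: 0 (none).

0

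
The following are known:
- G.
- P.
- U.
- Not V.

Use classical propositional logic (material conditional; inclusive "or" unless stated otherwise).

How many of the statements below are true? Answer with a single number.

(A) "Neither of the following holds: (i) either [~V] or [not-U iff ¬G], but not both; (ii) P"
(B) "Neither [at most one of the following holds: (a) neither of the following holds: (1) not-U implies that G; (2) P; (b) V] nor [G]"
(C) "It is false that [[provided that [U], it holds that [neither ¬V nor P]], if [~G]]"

0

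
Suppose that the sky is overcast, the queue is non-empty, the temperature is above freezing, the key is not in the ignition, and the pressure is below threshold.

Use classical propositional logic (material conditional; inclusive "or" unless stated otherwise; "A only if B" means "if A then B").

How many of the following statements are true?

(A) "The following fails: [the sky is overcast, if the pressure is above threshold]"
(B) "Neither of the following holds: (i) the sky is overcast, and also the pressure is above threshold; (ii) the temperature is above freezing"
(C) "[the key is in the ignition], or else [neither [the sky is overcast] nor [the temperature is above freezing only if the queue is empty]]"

0

Let U = "the pressure is above threshold" (F), P = "the sky is overcast" (T), R = "the temperature is below freezing" (F), S = "the key is in the ignition" (F), Q = "the queue is empty" (F).

(A): In symbols: ~(U -> P)

U -> P = F -> T = T
~(U -> P) = ~T = F
Thus (A) is false.

(B): Parsed as (P & U) nor ~R

P & U = T & F = F
~R = ~F = T
(P & U) nor ~R = F nor T = F
So (B) is false.

(C): Formalization: S | (P nor (~R -> Q))

~R = ~F = T
~R -> Q = T -> F = F
P nor (~R -> Q) = T nor F = F
S | (P nor (~R -> Q)) = F | F = F
Thus (C) is false.

True statements: 0 (none).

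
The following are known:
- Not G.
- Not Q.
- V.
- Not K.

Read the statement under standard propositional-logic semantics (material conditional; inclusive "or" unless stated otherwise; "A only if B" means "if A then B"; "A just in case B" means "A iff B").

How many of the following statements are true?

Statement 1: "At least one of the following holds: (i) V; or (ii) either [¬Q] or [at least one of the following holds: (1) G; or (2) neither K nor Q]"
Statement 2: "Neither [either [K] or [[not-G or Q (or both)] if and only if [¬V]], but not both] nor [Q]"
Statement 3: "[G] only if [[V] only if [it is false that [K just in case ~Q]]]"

Statement 1: This is V or (not Q or (G or (K nor Q))).

not Q = not False = True
K nor Q = False nor False = True
G or (K nor Q) = False or True = True
not Q or (G or (K nor Q)) = True or True = True
V or (not Q or (G or (K nor Q))) = True or True = True
Thus Statement 1 is true.

Statement 2: Formalization: (K xor ((not G or Q) iff not V)) nor Q

not G = not False = True
not G or Q = True or False = True
not V = not True = False
(not G or Q) iff not V = True iff False = False
K xor ((not G or Q) iff not V) = False xor False = False
(K xor ((not G or Q) iff not V)) nor Q = False nor False = True
So Statement 2 is true.

Statement 3: In symbols: G -> (V -> not (K iff not Q))

not Q = not False = True
K iff not Q = False iff True = False
not (K iff not Q) = not False = True
V -> not (K iff not Q) = True -> True = True
G -> (V -> not (K iff not Q)) = False -> True = True
So Statement 3 is true.

3 of the 3 statements are true (Statement 1, Statement 2, Statement 3).

3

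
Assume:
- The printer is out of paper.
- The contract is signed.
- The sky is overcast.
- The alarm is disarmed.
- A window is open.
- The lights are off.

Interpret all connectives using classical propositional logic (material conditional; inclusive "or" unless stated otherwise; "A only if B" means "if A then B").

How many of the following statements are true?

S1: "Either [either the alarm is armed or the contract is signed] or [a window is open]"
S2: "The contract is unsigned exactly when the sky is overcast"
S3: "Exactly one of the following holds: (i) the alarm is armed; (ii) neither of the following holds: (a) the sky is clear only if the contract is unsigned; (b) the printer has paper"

Let S = "the alarm is armed" (False), Q = "the contract is signed" (True), U = "a window is open" (True), R = "the sky is overcast" (True), P = "the printer has paper" (False).

S1: Formalization: (S or Q) or U

S or Q = False or True = True
(S or Q) or U = True or True = True
Thus S1 is true.

S2: In symbols: not Q iff R

not Q = not True = False
not Q iff R = False iff True = False
Hence S2 is false.

S3: In symbols: S xor ((not R -> not Q) nor P)

not R = not True = False
not Q = not True = False
not R -> not Q = False -> False = True
(not R -> not Q) nor P = True nor False = False
S xor ((not R -> not Q) nor P) = False xor False = False
Hence S3 is false.

True statements: 1 (S1).

1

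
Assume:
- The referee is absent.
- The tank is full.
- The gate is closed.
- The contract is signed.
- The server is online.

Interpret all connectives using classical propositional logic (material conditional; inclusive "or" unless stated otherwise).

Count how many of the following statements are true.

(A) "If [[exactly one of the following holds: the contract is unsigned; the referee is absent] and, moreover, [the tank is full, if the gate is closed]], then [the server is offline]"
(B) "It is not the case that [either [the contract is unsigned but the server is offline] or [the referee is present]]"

1

Let U = "the contract is signed" (T), W = "the referee is present" (F), G = "the gate is open" (F), R = "the tank is full" (T), P = "the server is online" (T).

(A): In symbols: ((¬U ⊕ ¬W) ∧ (¬G → R)) → ¬P

¬U = ¬T = F
¬W = ¬F = T
¬U ⊕ ¬W = F ⊕ T = T
¬G = ¬F = T
¬G → R = T → T = T
(¬U ⊕ ¬W) ∧ (¬G → R) = T ∧ T = T
¬P = ¬T = F
((¬U ⊕ ¬W) ∧ (¬G → R)) → ¬P = T → F = F
Thus (A) is false.

(B): Parsed as ¬((¬U ∧ ¬P) ∨ W)

¬U = ¬T = F
¬P = ¬T = F
¬U ∧ ¬P = F ∧ F = F
(¬U ∧ ¬P) ∨ W = F ∨ F = F
¬((¬U ∧ ¬P) ∨ W) = ¬F = T
Thus (B) is true.

Count: 1.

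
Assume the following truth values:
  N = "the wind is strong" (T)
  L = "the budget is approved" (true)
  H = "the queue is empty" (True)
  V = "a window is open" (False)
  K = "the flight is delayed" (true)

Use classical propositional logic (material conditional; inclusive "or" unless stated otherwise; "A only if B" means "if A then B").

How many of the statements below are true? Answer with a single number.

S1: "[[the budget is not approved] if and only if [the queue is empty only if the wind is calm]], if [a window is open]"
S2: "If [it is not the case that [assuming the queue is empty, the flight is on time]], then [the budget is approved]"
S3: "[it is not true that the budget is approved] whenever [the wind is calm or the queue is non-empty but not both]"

3

S1: Parsed as V → (¬L ↔ (H → ¬N))

¬L = ¬T = F
¬N = ¬T = F
H → ¬N = T → F = F
¬L ↔ (H → ¬N) = F ↔ F = T
V → (¬L ↔ (H → ¬N)) = F → T = T
So S1 is true.

S2: Parsed as ¬(H → ¬K) → L

¬K = ¬T = F
H → ¬K = T → F = F
¬(H → ¬K) = ¬F = T
¬(H → ¬K) → L = T → T = T
Hence S2 is true.

S3: In symbols: (¬N ⊕ ¬H) → ¬L

¬N = ¬T = F
¬H = ¬T = F
¬N ⊕ ¬H = F ⊕ F = F
¬L = ¬T = F
(¬N ⊕ ¬H) → ¬L = F → F = T
So S3 is true.

Count: 3.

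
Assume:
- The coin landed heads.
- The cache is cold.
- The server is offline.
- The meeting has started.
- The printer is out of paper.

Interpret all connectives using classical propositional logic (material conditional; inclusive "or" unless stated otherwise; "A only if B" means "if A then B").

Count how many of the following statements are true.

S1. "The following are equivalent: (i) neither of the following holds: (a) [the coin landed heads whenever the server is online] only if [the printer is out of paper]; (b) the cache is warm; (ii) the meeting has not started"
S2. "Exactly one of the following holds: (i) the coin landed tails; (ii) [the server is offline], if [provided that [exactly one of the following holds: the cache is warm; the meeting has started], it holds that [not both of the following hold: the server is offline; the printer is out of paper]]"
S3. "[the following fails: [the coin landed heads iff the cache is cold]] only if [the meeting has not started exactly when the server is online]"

3

Let R = "the server is online" (F), P = "the coin landed heads" (T), U = "the printer has paper" (F), Q = "the cache is warm" (F), S = "the meeting has started" (T).

S1: This is (((R -> P) -> ~U) nor Q) <-> ~S.

R -> P = F -> T = T
~U = ~F = T
(R -> P) -> ~U = T -> T = T
((R -> P) -> ~U) nor Q = T nor F = F
~S = ~T = F
(((R -> P) -> ~U) nor Q) <-> ~S = F <-> F = T
Thus S1 is true.

S2: In symbols: ~P xor (((Q xor S) -> (~R nand ~U)) -> ~R)

~P = ~T = F
Q xor S = F xor T = T
~R = ~F = T
~U = ~F = T
~R nand ~U = T nand T = F
(Q xor S) -> (~R nand ~U) = T -> F = F
~R = ~F = T
((Q xor S) -> (~R nand ~U)) -> ~R = F -> T = T
~P xor (((Q xor S) -> (~R nand ~U)) -> ~R) = F xor T = T
Thus S2 is true.

S3: In symbols: ~(P <-> ~Q) -> (~S <-> R)

~Q = ~F = T
P <-> ~Q = T <-> T = T
~(P <-> ~Q) = ~T = F
~S = ~T = F
~S <-> R = F <-> F = T
~(P <-> ~Q) -> (~S <-> R) = F -> T = T
So S3 is true.

Count: 3.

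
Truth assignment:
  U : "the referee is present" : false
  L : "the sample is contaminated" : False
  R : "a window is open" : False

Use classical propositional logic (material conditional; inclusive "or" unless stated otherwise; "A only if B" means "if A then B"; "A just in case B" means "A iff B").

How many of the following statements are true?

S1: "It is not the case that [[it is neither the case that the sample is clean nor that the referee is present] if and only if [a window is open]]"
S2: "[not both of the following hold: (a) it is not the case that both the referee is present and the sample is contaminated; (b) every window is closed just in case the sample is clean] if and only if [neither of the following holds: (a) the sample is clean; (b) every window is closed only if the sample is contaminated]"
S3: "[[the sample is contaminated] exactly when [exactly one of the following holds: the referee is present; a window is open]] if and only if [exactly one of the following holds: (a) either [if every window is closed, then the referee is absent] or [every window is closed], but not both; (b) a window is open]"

1

S1: Parsed as ~((~L nor U) <-> R)

~L = ~F = T
~L nor U = T nor F = F
(~L nor U) <-> R = F <-> F = T
~((~L nor U) <-> R) = ~T = F
So S1 is false.

S2: In symbols: ((U nand L) nand (~R <-> ~L)) <-> (~L nor (~R -> L))

U nand L = F nand F = T
~R = ~F = T
~L = ~F = T
~R <-> ~L = T <-> T = T
(U nand L) nand (~R <-> ~L) = T nand T = F
~L = ~F = T
~R = ~F = T
~R -> L = T -> F = F
~L nor (~R -> L) = T nor F = F
((U nand L) nand (~R <-> ~L)) <-> (~L nor (~R -> L)) = F <-> F = T
Thus S2 is true.

S3: This is (L <-> (U xor R)) <-> (((~R -> ~U) xor ~R) xor R).

U xor R = F xor F = F
L <-> (U xor R) = F <-> F = T
~R = ~F = T
~U = ~F = T
~R -> ~U = T -> T = T
~R = ~F = T
(~R -> ~U) xor ~R = T xor T = F
((~R -> ~U) xor ~R) xor R = F xor F = F
(L <-> (U xor R)) <-> (((~R -> ~U) xor ~R) xor R) = T <-> F = F
So S3 is false.

True statements: 1.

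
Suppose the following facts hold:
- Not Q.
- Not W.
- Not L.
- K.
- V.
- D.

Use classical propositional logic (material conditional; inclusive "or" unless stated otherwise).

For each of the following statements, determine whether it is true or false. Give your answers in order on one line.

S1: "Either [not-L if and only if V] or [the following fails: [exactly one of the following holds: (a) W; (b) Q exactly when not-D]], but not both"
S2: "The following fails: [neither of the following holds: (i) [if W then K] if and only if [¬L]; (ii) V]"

S1: This is (¬L ↔ V) ⊕ ¬(W ⊕ (Q ↔ ¬D)).

¬L = ¬F = T
¬L ↔ V = T ↔ T = T
¬D = ¬T = F
Q ↔ ¬D = F ↔ F = T
W ⊕ (Q ↔ ¬D) = F ⊕ T = T
¬(W ⊕ (Q ↔ ¬D)) = ¬T = F
(¬L ↔ V) ⊕ ¬(W ⊕ (Q ↔ ¬D)) = T ⊕ F = T
So S1 is true.

S2: This is ¬(((W → K) ↔ ¬L) ↓ V).

W → K = F → T = T
¬L = ¬F = T
(W → K) ↔ ¬L = T ↔ T = T
((W → K) ↔ ¬L) ↓ V = T ↓ T = F
¬(((W → K) ↔ ¬L) ↓ V) = ¬F = T
Thus S2 is true.

S1 True; S2 True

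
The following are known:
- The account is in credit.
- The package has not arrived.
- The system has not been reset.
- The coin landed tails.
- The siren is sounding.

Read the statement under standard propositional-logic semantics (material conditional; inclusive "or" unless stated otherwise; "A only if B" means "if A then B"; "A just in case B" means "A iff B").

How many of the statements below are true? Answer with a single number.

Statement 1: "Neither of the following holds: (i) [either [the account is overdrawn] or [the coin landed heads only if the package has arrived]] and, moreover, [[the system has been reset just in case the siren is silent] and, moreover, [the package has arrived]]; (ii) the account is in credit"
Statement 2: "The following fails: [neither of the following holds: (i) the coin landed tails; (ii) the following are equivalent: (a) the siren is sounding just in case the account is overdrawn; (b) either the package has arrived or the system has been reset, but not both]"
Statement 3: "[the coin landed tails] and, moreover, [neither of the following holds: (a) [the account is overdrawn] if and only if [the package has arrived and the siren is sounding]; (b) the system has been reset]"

1

Let W = "the account is overdrawn" (F), R = "the coin landed heads" (F), S = "the package has arrived" (F), U = "the system has been reset" (F), L = "the siren is sounding" (T).

Statement 1: Formalization: ((W | (R -> S)) & ((U <-> ~L) & S)) nor ~W

R -> S = F -> F = T
W | (R -> S) = F | T = T
~L = ~T = F
U <-> ~L = F <-> F = T
(U <-> ~L) & S = T & F = F
(W | (R -> S)) & ((U <-> ~L) & S) = T & F = F
~W = ~F = T
((W | (R -> S)) & ((U <-> ~L) & S)) nor ~W = F nor T = F
Hence Statement 1 is false.

Statement 2: Formalization: ~(~R nor ((L <-> W) <-> (S xor U)))

~R = ~F = T
L <-> W = T <-> F = F
S xor U = F xor F = F
(L <-> W) <-> (S xor U) = F <-> F = T
~R nor ((L <-> W) <-> (S xor U)) = T nor T = F
~(~R nor ((L <-> W) <-> (S xor U))) = ~F = T
Thus Statement 2 is true.

Statement 3: Parsed as ~R & ((W <-> (S & L)) nor U)

~R = ~F = T
S & L = F & T = F
W <-> (S & L) = F <-> F = T
(W <-> (S & L)) nor U = T nor F = F
~R & ((W <-> (S & L)) nor U) = T & F = F
Hence Statement 3 is false.

1 of the 3 statements is true (Statement 2).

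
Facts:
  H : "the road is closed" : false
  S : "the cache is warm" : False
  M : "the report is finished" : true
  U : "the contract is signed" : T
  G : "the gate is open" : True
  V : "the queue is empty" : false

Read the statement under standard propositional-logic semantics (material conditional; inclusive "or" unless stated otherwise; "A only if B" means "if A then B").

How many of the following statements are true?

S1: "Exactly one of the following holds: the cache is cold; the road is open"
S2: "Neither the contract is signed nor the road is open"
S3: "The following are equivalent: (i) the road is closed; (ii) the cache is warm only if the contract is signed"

0

S1: Parsed as ¬S ⊕ ¬H

¬S = ¬F = T
¬H = ¬F = T
¬S ⊕ ¬H = T ⊕ T = F
Thus S1 is false.

S2: This is U ↓ ¬H.

¬H = ¬F = T
U ↓ ¬H = T ↓ T = F
So S2 is false.

S3: Parsed as H ↔ (S → U)

S → U = F → T = T
H ↔ (S → U) = F ↔ T = F
So S3 is false.

True statements: 0 (none).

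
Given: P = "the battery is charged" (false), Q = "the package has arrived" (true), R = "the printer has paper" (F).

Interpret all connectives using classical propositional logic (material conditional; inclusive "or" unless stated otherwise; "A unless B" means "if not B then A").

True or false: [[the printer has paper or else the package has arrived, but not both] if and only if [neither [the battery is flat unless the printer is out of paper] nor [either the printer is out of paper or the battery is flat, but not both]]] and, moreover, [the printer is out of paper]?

false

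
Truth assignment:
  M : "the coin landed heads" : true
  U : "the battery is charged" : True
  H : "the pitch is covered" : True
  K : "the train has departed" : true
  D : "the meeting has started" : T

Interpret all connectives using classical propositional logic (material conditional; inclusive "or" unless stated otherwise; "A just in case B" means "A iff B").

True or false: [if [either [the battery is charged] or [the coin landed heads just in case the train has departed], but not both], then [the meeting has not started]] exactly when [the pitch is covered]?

Formalization: ((U xor (M iff K)) -> not D) iff H

M iff K = True iff True = True
U xor (M iff K) = True xor True = False
not D = not True = False
(U xor (M iff K)) -> not D = False -> False = True
((U xor (M iff K)) -> not D) iff H = True iff True = True

true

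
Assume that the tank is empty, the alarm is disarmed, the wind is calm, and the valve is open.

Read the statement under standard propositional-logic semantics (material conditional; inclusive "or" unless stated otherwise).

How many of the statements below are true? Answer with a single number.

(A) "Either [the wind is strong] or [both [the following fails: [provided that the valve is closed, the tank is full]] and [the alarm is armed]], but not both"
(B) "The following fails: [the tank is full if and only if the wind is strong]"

0

Let P = "the wind is strong" (False), S = "the valve is open" (True), M = "the tank is full" (False), W = "the alarm is armed" (False).

(A): Formalization: P xor (not (not S -> M) and W)

not S = not True = False
not S -> M = False -> False = True
not (not S -> M) = not True = False
not (not S -> M) and W = False and False = False
P xor (not (not S -> M) and W) = False xor False = False
Thus (A) is false.

(B): This is not (M iff P).

M iff P = False iff False = True
not (M iff P) = not True = False
Thus (B) is false.

Count: 0.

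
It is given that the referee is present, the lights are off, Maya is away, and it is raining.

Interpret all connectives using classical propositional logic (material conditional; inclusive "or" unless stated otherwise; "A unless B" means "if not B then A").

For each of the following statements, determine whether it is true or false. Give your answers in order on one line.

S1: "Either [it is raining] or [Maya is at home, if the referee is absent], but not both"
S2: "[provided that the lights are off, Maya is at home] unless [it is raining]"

S1 false; S2 true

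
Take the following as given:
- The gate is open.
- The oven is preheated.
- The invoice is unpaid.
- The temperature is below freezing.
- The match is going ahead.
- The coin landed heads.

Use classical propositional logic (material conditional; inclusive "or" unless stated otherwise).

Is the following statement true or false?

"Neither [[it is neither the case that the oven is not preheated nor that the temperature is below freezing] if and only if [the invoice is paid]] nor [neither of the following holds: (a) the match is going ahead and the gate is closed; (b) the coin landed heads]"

Let Q = "the oven is preheated" (T), S = "the temperature is below freezing" (T), R = "the invoice is paid" (F), U = "the match is cancelled" (F), P = "the gate is open" (T), V = "the coin landed heads" (T).
This is ((~Q nor S) <-> R) nor ((~U & ~P) nor V).

~Q = ~T = F
~Q nor S = F nor T = F
(~Q nor S) <-> R = F <-> F = T
~U = ~F = T
~P = ~T = F
~U & ~P = T & F = F
(~U & ~P) nor V = F nor T = F
((~Q nor S) <-> R) nor ((~U & ~P) nor V) = T nor F = F

false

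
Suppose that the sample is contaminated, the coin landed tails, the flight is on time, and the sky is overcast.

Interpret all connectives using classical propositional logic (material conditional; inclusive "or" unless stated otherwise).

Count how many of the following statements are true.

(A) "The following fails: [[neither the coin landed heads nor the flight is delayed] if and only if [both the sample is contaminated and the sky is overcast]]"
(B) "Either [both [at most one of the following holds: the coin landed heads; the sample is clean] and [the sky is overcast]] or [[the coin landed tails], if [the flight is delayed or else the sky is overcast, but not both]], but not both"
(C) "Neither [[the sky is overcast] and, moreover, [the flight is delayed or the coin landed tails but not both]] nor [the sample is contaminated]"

0

Let Q = "the coin landed heads" (False), R = "the flight is delayed" (False), P = "the sample is contaminated" (True), S = "the sky is overcast" (True).

(A): Parsed as not ((Q nor R) iff (P and S))

Q nor R = False nor False = True
P and S = True and True = True
(Q nor R) iff (P and S) = True iff True = True
not ((Q nor R) iff (P and S)) = not True = False
Hence (A) is false.

(B): Parsed as ((Q nand not P) and S) xor ((R xor S) -> not Q)

not P = not True = False
Q nand not P = False nand False = True
(Q nand not P) and S = True and True = True
R xor S = False xor True = True
not Q = not False = True
(R xor S) -> not Q = True -> True = True
((Q nand not P) and S) xor ((R xor S) -> not Q) = True xor True = False
So (B) is false.

(C): In symbols: (S and (R xor not Q)) nor P

not Q = not False = True
R xor not Q = False xor True = True
S and (R xor not Q) = True and True = True
(S and (R xor not Q)) nor P = True nor True = False
So (C) is false.

0 of the 3 statements are true (none).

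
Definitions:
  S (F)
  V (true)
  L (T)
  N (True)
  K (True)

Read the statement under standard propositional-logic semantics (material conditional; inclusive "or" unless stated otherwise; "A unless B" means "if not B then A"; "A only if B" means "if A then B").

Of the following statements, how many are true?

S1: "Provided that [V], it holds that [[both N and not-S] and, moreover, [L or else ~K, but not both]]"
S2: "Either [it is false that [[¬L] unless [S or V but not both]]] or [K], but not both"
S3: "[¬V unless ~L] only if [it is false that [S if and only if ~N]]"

S1: Parsed as V → ((N ∧ ¬S) ∧ (L ⊕ ¬K))

¬S = ¬F = T
N ∧ ¬S = T ∧ T = T
¬K = ¬T = F
L ⊕ ¬K = T ⊕ F = T
(N ∧ ¬S) ∧ (L ⊕ ¬K) = T ∧ T = T
V → ((N ∧ ¬S) ∧ (L ⊕ ¬K)) = T → T = T
Hence S1 is true.

S2: This is ¬(¬L ∨ (S ⊕ V)) ⊕ K.

¬L = ¬T = F
S ⊕ V = F ⊕ T = T
¬L ∨ (S ⊕ V) = F ∨ T = T
¬(¬L ∨ (S ⊕ V)) = ¬T = F
¬(¬L ∨ (S ⊕ V)) ⊕ K = F ⊕ T = T
Hence S2 is true.

S3: Parsed as (¬V ∨ ¬L) → ¬(S ↔ ¬N)

¬V = ¬T = F
¬L = ¬T = F
¬V ∨ ¬L = F ∨ F = F
¬N = ¬T = F
S ↔ ¬N = F ↔ F = T
¬(S ↔ ¬N) = ¬T = F
(¬V ∨ ¬L) → ¬(S ↔ ¬N) = F → F = T
Hence S3 is true.

Count: 3.

3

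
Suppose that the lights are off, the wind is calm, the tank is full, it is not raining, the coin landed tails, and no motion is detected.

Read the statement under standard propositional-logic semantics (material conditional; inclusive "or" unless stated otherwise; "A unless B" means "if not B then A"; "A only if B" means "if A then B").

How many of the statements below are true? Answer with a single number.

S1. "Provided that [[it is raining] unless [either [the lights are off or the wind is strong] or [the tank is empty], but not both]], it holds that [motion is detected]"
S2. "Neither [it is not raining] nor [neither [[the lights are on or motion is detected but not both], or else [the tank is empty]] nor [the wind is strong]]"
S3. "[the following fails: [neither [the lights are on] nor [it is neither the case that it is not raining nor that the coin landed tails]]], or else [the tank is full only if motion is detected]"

Let S = "it is raining" (F), P = "the lights are on" (F), Q = "the wind is strong" (F), R = "the tank is full" (T), V = "motion is detected" (F), U = "the coin landed heads" (F).

S1: Parsed as (S | ((~P | Q) xor ~R)) -> V

~P = ~F = T
~P | Q = T | F = T
~R = ~T = F
(~P | Q) xor ~R = T xor F = T
S | ((~P | Q) xor ~R) = F | T = T
(S | ((~P | Q) xor ~R)) -> V = T -> F = F
Hence S1 is false.

S2: Parsed as ~S nor (((P xor V) | ~R) nor Q)

~S = ~F = T
P xor V = F xor F = F
~R = ~T = F
(P xor V) | ~R = F | F = F
((P xor V) | ~R) nor Q = F nor F = T
~S nor (((P xor V) | ~R) nor Q) = T nor T = F
Thus S2 is false.

S3: This is ~(P nor (~S nor ~U)) | (R -> V).

~S = ~F = T
~U = ~F = T
~S nor ~U = T nor T = F
P nor (~S nor ~U) = F nor F = T
~(P nor (~S nor ~U)) = ~T = F
R -> V = T -> F = F
~(P nor (~S nor ~U)) | (R -> V) = F | F = F
So S3 is false.

0 of the 3 statements are true (none).

0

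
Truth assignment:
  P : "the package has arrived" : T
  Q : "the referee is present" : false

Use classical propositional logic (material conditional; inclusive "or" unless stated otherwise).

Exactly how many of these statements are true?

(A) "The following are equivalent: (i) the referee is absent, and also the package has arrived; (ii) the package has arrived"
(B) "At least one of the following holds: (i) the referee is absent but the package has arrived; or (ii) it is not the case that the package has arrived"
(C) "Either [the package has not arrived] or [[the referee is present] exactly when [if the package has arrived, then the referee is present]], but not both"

3

(A): Parsed as (~Q & P) <-> P

~Q = ~F = T
~Q & P = T & T = T
(~Q & P) <-> P = T <-> T = T
So (A) is true.

(B): Parsed as (~Q & P) | ~P

~Q = ~F = T
~Q & P = T & T = T
~P = ~T = F
(~Q & P) | ~P = T | F = T
So (B) is true.

(C): Parsed as ~P xor (Q <-> (P -> Q))

~P = ~T = F
P -> Q = T -> F = F
Q <-> (P -> Q) = F <-> F = T
~P xor (Q <-> (P -> Q)) = F xor T = T
Thus (C) is true.

Count: 3.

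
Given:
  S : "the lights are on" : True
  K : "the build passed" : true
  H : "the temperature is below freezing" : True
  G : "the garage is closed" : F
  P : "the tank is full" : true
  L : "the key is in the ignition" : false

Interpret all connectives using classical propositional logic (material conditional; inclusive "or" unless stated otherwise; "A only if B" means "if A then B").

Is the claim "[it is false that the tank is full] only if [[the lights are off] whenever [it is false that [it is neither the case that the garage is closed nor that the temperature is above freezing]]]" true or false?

This is ~P -> (~(G nor ~H) -> ~S).

~P = ~T = F
~H = ~T = F
G nor ~H = F nor F = T
~(G nor ~H) = ~T = F
~S = ~T = F
~(G nor ~H) -> ~S = F -> F = T
~P -> (~(G nor ~H) -> ~S) = F -> T = T

true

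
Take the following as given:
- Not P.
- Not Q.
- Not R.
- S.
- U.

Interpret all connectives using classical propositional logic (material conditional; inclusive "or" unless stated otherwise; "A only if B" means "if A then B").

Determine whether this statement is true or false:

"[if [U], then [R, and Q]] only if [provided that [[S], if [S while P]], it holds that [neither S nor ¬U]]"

This is (U → (R ∧ Q)) → (((S ∧ P) → S) → (S ↓ ¬U)).

R ∧ Q = F ∧ F = F
U → (R ∧ Q) = T → F = F
S ∧ P = T ∧ F = F
(S ∧ P) → S = F → T = T
¬U = ¬T = F
S ↓ ¬U = T ↓ F = F
((S ∧ P) → S) → (S ↓ ¬U) = T → F = F
(U → (R ∧ Q)) → (((S ∧ P) → S) → (S ↓ ¬U)) = F → F = T

True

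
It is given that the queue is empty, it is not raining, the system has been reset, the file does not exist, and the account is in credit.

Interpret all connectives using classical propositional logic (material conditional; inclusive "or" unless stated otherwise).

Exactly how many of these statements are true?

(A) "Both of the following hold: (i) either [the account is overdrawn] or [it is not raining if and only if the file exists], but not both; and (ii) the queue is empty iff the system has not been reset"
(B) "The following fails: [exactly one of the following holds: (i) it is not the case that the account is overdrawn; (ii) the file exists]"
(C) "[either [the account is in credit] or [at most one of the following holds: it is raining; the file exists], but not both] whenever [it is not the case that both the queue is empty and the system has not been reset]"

Let M = "the account is overdrawn" (F), W = "it is raining" (F), U = "the file exists" (F), Q = "the queue is empty" (T), R = "the system has been reset" (T).

(A): Formalization: (M xor (~W <-> U)) & (Q <-> ~R)

~W = ~F = T
~W <-> U = T <-> F = F
M xor (~W <-> U) = F xor F = F
~R = ~T = F
Q <-> ~R = T <-> F = F
(M xor (~W <-> U)) & (Q <-> ~R) = F & F = F
So (A) is false.

(B): Parsed as ~(~M xor U)

~M = ~F = T
~M xor U = T xor F = T
~(~M xor U) = ~T = F
So (B) is false.

(C): Formalization: (Q nand ~R) -> (~M xor (W nand U))

~R = ~T = F
Q nand ~R = T nand F = T
~M = ~F = T
W nand U = F nand F = T
~M xor (W nand U) = T xor T = F
(Q nand ~R) -> (~M xor (W nand U)) = T -> F = F
Thus (C) is false.

Count: 0.

0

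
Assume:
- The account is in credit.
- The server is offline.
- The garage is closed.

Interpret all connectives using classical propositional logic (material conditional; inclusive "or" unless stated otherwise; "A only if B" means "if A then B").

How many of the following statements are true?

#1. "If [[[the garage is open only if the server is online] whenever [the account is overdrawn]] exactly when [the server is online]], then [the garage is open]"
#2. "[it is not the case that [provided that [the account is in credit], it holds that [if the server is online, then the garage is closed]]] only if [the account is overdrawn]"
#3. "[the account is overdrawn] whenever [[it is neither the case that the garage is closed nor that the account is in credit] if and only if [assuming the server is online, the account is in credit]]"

Let S = "the account is overdrawn" (F), M = "the garage is closed" (T), K = "the server is online" (F).

#1: This is ((S → (¬M → K)) ↔ K) → ¬M.

¬M = ¬T = F
¬M → K = F → F = T
S → (¬M → K) = F → T = T
(S → (¬M → K)) ↔ K = T ↔ F = F
¬M = ¬T = F
((S → (¬M → K)) ↔ K) → ¬M = F → F = T
So #1 is true.

#2: This is ¬(¬S → (K → M)) → S.

¬S = ¬F = T
K → M = F → T = T
¬S → (K → M) = T → T = T
¬(¬S → (K → M)) = ¬T = F
¬(¬S → (K → M)) → S = F → F = T
So #2 is true.

#3: Formalization: ((M ↓ ¬S) ↔ (K → ¬S)) → S

¬S = ¬F = T
M ↓ ¬S = T ↓ T = F
¬S = ¬F = T
K → ¬S = F → T = T
(M ↓ ¬S) ↔ (K → ¬S) = F ↔ T = F
((M ↓ ¬S) ↔ (K → ¬S)) → S = F → F = T
So #3 is true.

True statements: 3.

3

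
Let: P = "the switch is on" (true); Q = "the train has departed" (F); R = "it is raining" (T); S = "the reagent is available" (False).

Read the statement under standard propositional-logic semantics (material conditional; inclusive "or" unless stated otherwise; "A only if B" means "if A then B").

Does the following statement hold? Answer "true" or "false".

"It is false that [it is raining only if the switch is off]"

True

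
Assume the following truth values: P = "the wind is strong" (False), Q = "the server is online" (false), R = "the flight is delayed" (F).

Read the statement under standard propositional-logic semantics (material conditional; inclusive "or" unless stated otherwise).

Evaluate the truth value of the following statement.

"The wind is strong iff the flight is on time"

False

In symbols: P ↔ ¬R

¬R = ¬F = T
P ↔ ¬R = F ↔ T = F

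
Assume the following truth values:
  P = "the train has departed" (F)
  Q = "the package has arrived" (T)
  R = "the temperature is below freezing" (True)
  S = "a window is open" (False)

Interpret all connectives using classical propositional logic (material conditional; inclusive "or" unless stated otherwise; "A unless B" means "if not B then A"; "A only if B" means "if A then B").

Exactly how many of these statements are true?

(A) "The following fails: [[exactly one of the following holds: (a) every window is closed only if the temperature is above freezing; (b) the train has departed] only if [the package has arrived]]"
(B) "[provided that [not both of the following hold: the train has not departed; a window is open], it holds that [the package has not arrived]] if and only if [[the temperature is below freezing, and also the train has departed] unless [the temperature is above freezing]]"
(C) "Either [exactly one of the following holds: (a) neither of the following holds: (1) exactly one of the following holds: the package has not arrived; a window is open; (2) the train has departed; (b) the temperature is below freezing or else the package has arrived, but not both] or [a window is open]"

2

(A): Formalization: ¬(((¬S → ¬R) ⊕ P) → Q)

¬S = ¬F = T
¬R = ¬T = F
¬S → ¬R = T → F = F
(¬S → ¬R) ⊕ P = F ⊕ F = F
((¬S → ¬R) ⊕ P) → Q = F → T = T
¬(((¬S → ¬R) ⊕ P) → Q) = ¬T = F
Hence (A) is false.

(B): Formalization: ((¬P ↑ S) → ¬Q) ↔ ((R ∧ P) ∨ ¬R)

¬P = ¬F = T
¬P ↑ S = T ↑ F = T
¬Q = ¬T = F
(¬P ↑ S) → ¬Q = T → F = F
R ∧ P = T ∧ F = F
¬R = ¬T = F
(R ∧ P) ∨ ¬R = F ∨ F = F
((¬P ↑ S) → ¬Q) ↔ ((R ∧ P) ∨ ¬R) = F ↔ F = T
Thus (B) is true.

(C): In symbols: (((¬Q ⊕ S) ↓ P) ⊕ (R ⊕ Q)) ∨ S

¬Q = ¬T = F
¬Q ⊕ S = F ⊕ F = F
(¬Q ⊕ S) ↓ P = F ↓ F = T
R ⊕ Q = T ⊕ T = F
((¬Q ⊕ S) ↓ P) ⊕ (R ⊕ Q) = T ⊕ F = T
(((¬Q ⊕ S) ↓ P) ⊕ (R ⊕ Q)) ∨ S = T ∨ F = T
Thus (C) is true.

Count: 2.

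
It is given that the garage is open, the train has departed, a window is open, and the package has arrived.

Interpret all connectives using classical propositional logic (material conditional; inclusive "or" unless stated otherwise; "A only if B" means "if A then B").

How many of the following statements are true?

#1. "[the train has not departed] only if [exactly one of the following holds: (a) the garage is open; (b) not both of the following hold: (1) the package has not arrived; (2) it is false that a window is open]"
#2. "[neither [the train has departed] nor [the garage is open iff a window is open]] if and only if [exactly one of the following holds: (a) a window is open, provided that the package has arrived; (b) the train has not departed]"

Let P = "the train has departed" (T), K = "the garage is closed" (F), R = "the package has arrived" (T), Q = "a window is open" (T).

#1: Formalization: ~P -> (~K xor (~R nand ~Q))

~P = ~T = F
~K = ~F = T
~R = ~T = F
~Q = ~T = F
~R nand ~Q = F nand F = T
~K xor (~R nand ~Q) = T xor T = F
~P -> (~K xor (~R nand ~Q)) = F -> F = T
Thus #1 is true.

#2: In symbols: (P nor (~K <-> Q)) <-> ((R -> Q) xor ~P)

~K = ~F = T
~K <-> Q = T <-> T = T
P nor (~K <-> Q) = T nor T = F
R -> Q = T -> T = T
~P = ~T = F
(R -> Q) xor ~P = T xor F = T
(P nor (~K <-> Q)) <-> ((R -> Q) xor ~P) = F <-> T = F
Thus #2 is false.

True statements: 1 (#1).

1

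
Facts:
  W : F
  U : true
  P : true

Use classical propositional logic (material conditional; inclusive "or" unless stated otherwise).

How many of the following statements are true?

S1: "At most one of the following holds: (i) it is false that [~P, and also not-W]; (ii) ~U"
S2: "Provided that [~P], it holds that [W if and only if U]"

2

S1: Parsed as not (not P and not W) nand not U

not P = not True = False
not W = not False = True
not P and not W = False and True = False
not (not P and not W) = not False = True
not U = not True = False
not (not P and not W) nand not U = True nand False = True
Hence S1 is true.

S2: In symbols: not P -> (W iff U)

not P = not True = False
W iff U = False iff True = False
not P -> (W iff U) = False -> False = True
Hence S2 is true.

Count: 2.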